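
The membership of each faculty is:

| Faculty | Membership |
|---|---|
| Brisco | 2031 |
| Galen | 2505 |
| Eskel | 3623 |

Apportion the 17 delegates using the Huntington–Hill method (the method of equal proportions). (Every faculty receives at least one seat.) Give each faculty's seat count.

With divisor 471: modified quotas Brisco 4.312, Galen 5.318, Eskel 7.692.
Geometric-mean thresholds: Brisco √(4·5)=4.472, Galen √(5·6)=5.477, Eskel √(7·8)=7.483.
Each quota rounded against its threshold gives Brisco 4, Galen 5, Eskel 8 (total 17).

Brisco 4, Galen 5, Eskel 8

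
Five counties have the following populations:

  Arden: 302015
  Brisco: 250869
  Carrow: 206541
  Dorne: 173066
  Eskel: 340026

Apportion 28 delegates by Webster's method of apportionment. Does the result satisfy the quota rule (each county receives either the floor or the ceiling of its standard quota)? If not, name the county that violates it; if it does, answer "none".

none

Standard quotas: Arden 6.645, Brisco 5.520, Carrow 4.545, Dorne 3.808, Eskel 7.482.
Webster allocation: Arden 7, Brisco 5, Carrow 5, Dorne 4, Eskel 7.
Every allocation lies between the lower and upper quota.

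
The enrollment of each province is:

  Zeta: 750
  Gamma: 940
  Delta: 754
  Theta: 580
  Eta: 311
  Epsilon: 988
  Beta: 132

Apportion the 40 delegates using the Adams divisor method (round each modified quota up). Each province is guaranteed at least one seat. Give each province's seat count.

Standard divisor 4455/40 ≈ 111.375; standard quotas: Zeta 6.734, Gamma 8.440, Delta 6.770, Theta 5.208, Eta 2.792, Epsilon 8.871, Beta 1.185.
Rounding up gives 7, 9, 7, 6, 3, 9, 2 = 43 seats, so the divisor must be adjusted.
With modified divisor 124: modified quotas Zeta 6.048, Gamma 7.581, Delta 6.081, Theta 4.677, Eta 2.508, Epsilon 7.968, Beta 1.065.
Rounding up: Zeta 7, Gamma 8, Delta 7, Theta 5, Eta 3, Epsilon 8, Beta 2 (total 40).

Zeta 7, Gamma 8, Delta 7, Theta 5, Eta 3, Epsilon 8, Beta 2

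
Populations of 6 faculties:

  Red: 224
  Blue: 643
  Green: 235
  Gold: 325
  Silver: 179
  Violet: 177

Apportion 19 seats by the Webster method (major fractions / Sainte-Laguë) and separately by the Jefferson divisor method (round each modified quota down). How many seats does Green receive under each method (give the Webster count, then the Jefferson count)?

3 and 2

Webster: Red 2, Blue 7, Green 3, Gold 3, Silver 2, Violet 2.
Jefferson: Red 2, Blue 7, Green 2, Gold 4, Silver 2, Violet 2.
Green gets 3 under Webster and 2 under Jefferson.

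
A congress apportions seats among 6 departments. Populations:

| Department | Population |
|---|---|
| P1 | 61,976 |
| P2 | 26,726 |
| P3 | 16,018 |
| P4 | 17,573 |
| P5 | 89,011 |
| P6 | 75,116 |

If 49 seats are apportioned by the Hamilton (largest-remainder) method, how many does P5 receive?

Standard divisor: 286420 ÷ 49 ≈ 5845.306.
Standard quotas: P1 10.6027, P2 4.5722, P3 2.7403, P4 3.0063, P5 15.2278, P6 12.8507.
Lower quotas: P1 10, P2 4, P3 2, P4 3, P5 15, P6 12 (sum 46, leaving 3 seats).
Remainders in descending order: P6 0.8507, P3 0.7403, P1 0.6027, P2 0.5722, P5 0.2278, P4 0.0063.
The surplus seats go to P6, P3, P1.
P5 receives 15.

15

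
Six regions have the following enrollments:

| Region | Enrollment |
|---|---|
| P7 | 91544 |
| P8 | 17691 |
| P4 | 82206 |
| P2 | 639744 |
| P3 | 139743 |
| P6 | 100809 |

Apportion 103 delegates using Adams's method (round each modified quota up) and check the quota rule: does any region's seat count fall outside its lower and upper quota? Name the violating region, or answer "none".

P2

Standard quotas: P7 8.798, P8 1.700, P4 7.900, P2 61.483, P3 13.430, P6 9.688.
Adams allocation: P7 9, P8 2, P4 8, P2 60, P3 14, P6 10.
P2 has quota 61.483 (lower 61, upper 62) but receives 60 — outside the quota interval.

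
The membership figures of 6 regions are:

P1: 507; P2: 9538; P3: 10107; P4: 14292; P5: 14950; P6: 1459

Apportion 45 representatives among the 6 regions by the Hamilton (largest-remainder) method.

Total 50853; standard divisor 50853/45 ≈ 1130.067.
Standard quotas: P1 0.4486, P2 8.4402, P3 8.9437, P4 12.6470, P5 13.2293, P6 1.2911.
Lower quotas: P1 0, P2 8, P3 8, P4 12, P5 13, P6 1 (sum 42, leaving 3 seats).
Remainders in descending order: P3 0.9437, P4 0.6470, P1 0.4486, P2 0.4402, P6 0.2911, P5 0.2293.
The surplus seats go to P3, P4, P1.

P1=1, P2=8, P3=9, P4=13, P5=13, P6=1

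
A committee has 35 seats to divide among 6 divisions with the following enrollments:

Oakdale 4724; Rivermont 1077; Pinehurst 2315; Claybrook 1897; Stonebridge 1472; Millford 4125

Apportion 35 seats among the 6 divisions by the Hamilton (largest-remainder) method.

Standard divisor: 15610 ÷ 35 = 446.
Standard quotas: Oakdale 10.592, Rivermont 2.415, Pinehurst 5.191, Claybrook 4.253, Stonebridge 3.300, Millford 9.249.
Lower quotas: Oakdale 10, Rivermont 2, Pinehurst 5, Claybrook 4, Stonebridge 3, Millford 9 (sum 33, leaving 2 seats).
Remainders in descending order: Oakdale 0.592, Rivermont 0.415, Stonebridge 0.300, Claybrook 0.253, Millford 0.249, Pinehurst 0.191.
Largest remainders: Oakdale, Rivermont receive the extra seats.

Oakdale: 11, Rivermont: 3, Pinehurst: 5, Claybrook: 4, Stonebridge: 3, Millford: 9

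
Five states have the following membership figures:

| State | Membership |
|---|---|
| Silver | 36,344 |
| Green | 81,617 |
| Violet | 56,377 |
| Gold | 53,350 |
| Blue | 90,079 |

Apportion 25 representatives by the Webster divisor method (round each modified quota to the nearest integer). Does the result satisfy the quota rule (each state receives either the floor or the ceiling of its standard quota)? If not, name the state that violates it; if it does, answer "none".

none

Standard quotas: Silver 2.859, Green 6.421, Violet 4.435, Gold 4.197, Blue 7.087.
Webster allocation: Silver 3, Green 7, Violet 4, Gold 4, Blue 7.
Every allocation lies between the lower and upper quota.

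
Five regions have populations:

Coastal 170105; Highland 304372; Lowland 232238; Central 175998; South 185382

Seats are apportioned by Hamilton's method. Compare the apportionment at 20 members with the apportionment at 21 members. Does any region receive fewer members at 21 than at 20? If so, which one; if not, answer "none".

At 20 seats: Coastal 3, Highland 6, Lowland 4, Central 3, South 4.
At 21 seats: Coastal 3, Highland 6, Lowland 5, Central 3, South 4.
No region's allocation decreased.

none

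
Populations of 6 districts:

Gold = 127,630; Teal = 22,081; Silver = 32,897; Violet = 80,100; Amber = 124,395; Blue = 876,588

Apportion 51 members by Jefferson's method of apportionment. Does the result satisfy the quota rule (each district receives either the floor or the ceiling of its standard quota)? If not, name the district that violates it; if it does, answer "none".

Standard quotas: Gold 5.151, Teal 0.891, Silver 1.328, Violet 3.233, Amber 5.020, Blue 35.377.
Jefferson allocation: Gold 5, Teal 0, Silver 1, Violet 3, Amber 5, Blue 37.
Blue has quota 35.377 (lower 35, upper 36) but receives 37 — outside the quota interval.

Blue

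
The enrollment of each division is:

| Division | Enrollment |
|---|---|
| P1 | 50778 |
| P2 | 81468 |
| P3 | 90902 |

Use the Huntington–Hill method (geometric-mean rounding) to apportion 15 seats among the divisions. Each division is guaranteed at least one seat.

With divisor 14766: modified quotas P1 3.439, P2 5.517, P3 6.156.
Geometric-mean thresholds: P1 √(3·4)=3.464, P2 √(5·6)=5.477, P3 √(6·7)=6.481.
Each quota rounded against its threshold gives P1 3, P2 6, P3 6 (total 15).

P1 3, P2 6, P3 6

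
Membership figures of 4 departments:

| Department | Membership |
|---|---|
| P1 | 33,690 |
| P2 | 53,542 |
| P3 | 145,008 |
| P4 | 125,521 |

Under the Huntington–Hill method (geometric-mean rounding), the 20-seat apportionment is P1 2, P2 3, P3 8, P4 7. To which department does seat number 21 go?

P3

Priority for the next seat is population ÷ (√(s·(s+1))).
Priorities: P1 13753.885, P2 15456.244, P3 17089.357, P4 16773.449.
Highest priority: P3.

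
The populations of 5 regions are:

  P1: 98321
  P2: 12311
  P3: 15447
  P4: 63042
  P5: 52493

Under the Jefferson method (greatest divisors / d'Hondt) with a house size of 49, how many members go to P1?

20

Standard divisor 241614/49 ≈ 4930.898; standard quotas: P1 19.940, P2 2.497, P3 3.133, P4 12.785, P5 10.646.
Rounding down gives 19, 2, 3, 12, 10 = 46 seats, so the divisor must be adjusted.
With modified divisor 4700: modified quotas P1 20.919, P2 2.619, P3 3.287, P4 13.413, P5 11.169.
Rounding down: P1 20, P2 2, P3 3, P4 13, P5 11 (total 49).
P1 receives 20.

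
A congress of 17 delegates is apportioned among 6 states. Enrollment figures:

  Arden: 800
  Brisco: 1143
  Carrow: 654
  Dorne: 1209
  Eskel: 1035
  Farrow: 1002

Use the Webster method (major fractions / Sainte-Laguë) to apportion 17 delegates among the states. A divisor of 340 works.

With modified divisor 340: modified quotas Arden 2.353, Brisco 3.362, Carrow 1.924, Dorne 3.556, Eskel 3.044, Farrow 2.947.
Rounding to the nearest integer: Arden 2, Brisco 3, Carrow 2, Dorne 4, Eskel 3, Farrow 3 (total 17).

Arden=2, Brisco=3, Carrow=2, Dorne=4, Eskel=3, Farrow=3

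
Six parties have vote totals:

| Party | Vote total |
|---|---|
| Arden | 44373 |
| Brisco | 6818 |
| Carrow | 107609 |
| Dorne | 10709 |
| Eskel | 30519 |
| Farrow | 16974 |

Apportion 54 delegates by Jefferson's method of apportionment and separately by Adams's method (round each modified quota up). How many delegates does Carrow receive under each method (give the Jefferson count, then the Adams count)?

28 and 26

Jefferson: Arden 11, Brisco 1, Carrow 28, Dorne 2, Eskel 8, Farrow 4.
Adams: Arden 11, Brisco 2, Carrow 26, Dorne 3, Eskel 8, Farrow 4.
Carrow gets 28 under Jefferson and 26 under Adams.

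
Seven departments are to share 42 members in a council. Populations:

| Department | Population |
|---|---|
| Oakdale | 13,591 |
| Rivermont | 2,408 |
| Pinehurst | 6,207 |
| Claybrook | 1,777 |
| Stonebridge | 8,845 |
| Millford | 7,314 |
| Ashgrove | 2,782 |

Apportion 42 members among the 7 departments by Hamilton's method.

Standard divisor: 42924 ÷ 42 = 1022.
Standard quotas: Oakdale 13.2984, Rivermont 2.3562, Pinehurst 6.0734, Claybrook 1.7387, Stonebridge 8.6546, Millford 7.1566, Ashgrove 2.7221.
Lower quotas: Oakdale 13, Rivermont 2, Pinehurst 6, Claybrook 1, Stonebridge 8, Millford 7, Ashgrove 2 (sum 39, leaving 3 seats).
Remainders in descending order: Claybrook 0.7387, Ashgrove 0.7221, Stonebridge 0.6546, Rivermont 0.3562, Oakdale 0.2984, Millford 0.1566, Pinehurst 0.0734.
Largest remainders: Claybrook, Ashgrove, Stonebridge receive the extra seats.

Oakdale 13, Rivermont 2, Pinehurst 6, Claybrook 2, Stonebridge 9, Millford 7, Ashgrove 3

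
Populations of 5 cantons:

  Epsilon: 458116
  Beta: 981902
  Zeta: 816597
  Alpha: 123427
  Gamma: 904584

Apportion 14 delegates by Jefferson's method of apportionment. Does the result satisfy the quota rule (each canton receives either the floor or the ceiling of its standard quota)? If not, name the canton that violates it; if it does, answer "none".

Standard quotas: Epsilon 1.953, Beta 4.185, Zeta 3.481, Alpha 0.526, Gamma 3.856.
Jefferson allocation: Epsilon 2, Beta 4, Zeta 4, Alpha 0, Gamma 4.
Every allocation lies between the lower and upper quota.

none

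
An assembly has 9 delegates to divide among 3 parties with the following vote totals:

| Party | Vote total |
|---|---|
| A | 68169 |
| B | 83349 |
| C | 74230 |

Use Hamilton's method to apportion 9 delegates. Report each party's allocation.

A: 3, B: 3, C: 3

The standard divisor is 225748/9 ≈ 25083.111.
Standard quotas: A 2.7177, B 3.3229, C 2.9594.
Lower quotas: A 2, B 3, C 2 (sum 7, leaving 2 seats).
Remainders in descending order: C 0.9594, A 0.7177, B 0.3229.
The surplus seats go to C, A.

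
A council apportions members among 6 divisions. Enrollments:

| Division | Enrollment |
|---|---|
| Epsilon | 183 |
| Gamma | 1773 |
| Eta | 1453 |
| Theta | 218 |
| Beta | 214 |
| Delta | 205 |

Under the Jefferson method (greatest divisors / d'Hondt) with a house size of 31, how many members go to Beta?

Standard divisor 4046/31 ≈ 130.516; standard quotas: Epsilon 1.402, Gamma 13.585, Eta 11.133, Theta 1.670, Beta 1.640, Delta 1.571.
Rounding down gives 1, 13, 11, 1, 1, 1 = 28 seats, so the divisor must be adjusted.
With modified divisor 115: modified quotas Epsilon 1.591, Gamma 15.417, Eta 12.635, Theta 1.896, Beta 1.861, Delta 1.783.
Rounding down: Epsilon 1, Gamma 15, Eta 12, Theta 1, Beta 1, Delta 1 (total 31).
Beta receives 1.

1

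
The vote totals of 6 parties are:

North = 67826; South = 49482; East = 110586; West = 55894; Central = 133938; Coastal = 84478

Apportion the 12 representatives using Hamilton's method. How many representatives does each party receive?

North 2, South 1, East 3, West 1, Central 3, Coastal 2

Total 502204; standard divisor 502204/12 ≈ 41850.333.
Standard quotas: North 1.6207, South 1.1824, East 2.6424, West 1.3356, Central 3.2004, Coastal 2.0186.
Lower quotas: North 1, South 1, East 2, West 1, Central 3, Coastal 2 (sum 10, leaving 2 seats).
Remainders in descending order: East 0.6424, North 0.6207, West 0.3356, Central 0.2004, South 0.1824, Coastal 0.0186.
The surplus seats go to East, North.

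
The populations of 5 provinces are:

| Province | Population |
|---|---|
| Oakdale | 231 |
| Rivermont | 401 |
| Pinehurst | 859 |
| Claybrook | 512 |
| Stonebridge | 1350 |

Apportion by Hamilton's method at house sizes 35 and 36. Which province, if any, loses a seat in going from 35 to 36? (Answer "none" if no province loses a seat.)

Oakdale

At 35 seats: Oakdale 3, Rivermont 4, Pinehurst 9, Claybrook 5, Stonebridge 14.
At 36 seats: Oakdale 2, Rivermont 4, Pinehurst 9, Claybrook 6, Stonebridge 15.
Oakdale drops from 3 to 2.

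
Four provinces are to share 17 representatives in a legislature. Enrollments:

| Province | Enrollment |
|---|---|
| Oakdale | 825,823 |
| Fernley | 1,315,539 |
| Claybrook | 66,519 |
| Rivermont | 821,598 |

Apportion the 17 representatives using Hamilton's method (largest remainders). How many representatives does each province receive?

The standard divisor is 3029479/17 ≈ 178204.647.
Standard quotas: Oakdale 4.6341, Fernley 7.3822, Claybrook 0.3733, Rivermont 4.6104.
Lower quotas: Oakdale 4, Fernley 7, Claybrook 0, Rivermont 4 (sum 15, leaving 2 seats).
Remainders in descending order: Oakdale 0.6341, Rivermont 0.6104, Fernley 0.3822, Claybrook 0.3733.
Largest remainders: Oakdale, Rivermont receive the extra seats.

Oakdale 5; Fernley 7; Claybrook 0; Rivermont 5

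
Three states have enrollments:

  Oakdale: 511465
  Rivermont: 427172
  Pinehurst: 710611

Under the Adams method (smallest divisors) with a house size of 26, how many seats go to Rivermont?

7

Standard divisor 1649248/26 ≈ 63432.615; standard quotas: Oakdale 8.063, Rivermont 6.734, Pinehurst 11.203.
Rounding up gives 9, 7, 12 = 28 seats, so the divisor must be adjusted.
With modified divisor 67800: modified quotas Oakdale 7.544, Rivermont 6.300, Pinehurst 10.481.
Rounding up: Oakdale 8, Rivermont 7, Pinehurst 11 (total 26).
Rivermont receives 7.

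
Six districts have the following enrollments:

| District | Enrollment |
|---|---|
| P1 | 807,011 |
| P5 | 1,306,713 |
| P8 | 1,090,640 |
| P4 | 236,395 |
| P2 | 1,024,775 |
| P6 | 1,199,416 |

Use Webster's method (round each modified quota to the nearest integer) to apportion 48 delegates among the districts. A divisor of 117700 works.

P1=7, P5=11, P8=9, P4=2, P2=9, P6=10

With modified divisor 117700: modified quotas P1 6.857, P5 11.102, P8 9.266, P4 2.008, P2 8.707, P6 10.190.
Rounding to the nearest integer: P1 7, P5 11, P8 9, P4 2, P2 9, P6 10 (total 48).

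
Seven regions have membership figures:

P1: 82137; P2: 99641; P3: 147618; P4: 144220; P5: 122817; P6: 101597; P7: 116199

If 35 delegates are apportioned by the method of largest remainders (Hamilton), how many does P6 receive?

Total 814229; standard divisor 814229/35 ≈ 23263.686.
Standard quotas: P1 3.5307, P2 4.2831, P3 6.3454, P4 6.1994, P5 5.2793, P6 4.3672, P7 4.9949.
Lower quotas: P1 3, P2 4, P3 6, P4 6, P5 5, P6 4, P7 4 (sum 32, leaving 3 seats).
Remainders in descending order: P7 0.9949, P1 0.5307, P6 0.3672, P3 0.3454, P2 0.2831, P5 0.2793, P4 0.1994.
Largest remainders: P7, P1, P6 receive the extra seats.
P6 receives 5.

5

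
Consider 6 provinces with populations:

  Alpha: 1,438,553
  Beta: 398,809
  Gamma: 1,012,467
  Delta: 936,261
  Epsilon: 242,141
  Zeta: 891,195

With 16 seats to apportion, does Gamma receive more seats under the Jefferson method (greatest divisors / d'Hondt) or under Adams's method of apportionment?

Jefferson: Alpha 5, Beta 1, Gamma 4, Delta 3, Epsilon 0, Zeta 3.
Adams: Alpha 4, Beta 2, Gamma 3, Delta 3, Epsilon 1, Zeta 3.
Gamma gets 4 under Jefferson and 3 under Adams.

Jefferson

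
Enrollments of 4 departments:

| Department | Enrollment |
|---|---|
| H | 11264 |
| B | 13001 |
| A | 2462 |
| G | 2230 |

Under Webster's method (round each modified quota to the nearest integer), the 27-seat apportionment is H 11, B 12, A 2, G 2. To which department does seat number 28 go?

B

Priority for the next seat is population ÷ (current seats + 0.5).
Priorities: H 979.478, B 1040.080, A 984.800, G 892.000.
Highest priority: B.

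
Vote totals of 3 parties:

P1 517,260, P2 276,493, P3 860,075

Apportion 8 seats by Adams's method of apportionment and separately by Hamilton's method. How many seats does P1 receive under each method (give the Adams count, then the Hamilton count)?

Adams: P1 2, P2 2, P3 4.
Hamilton: P1 3, P2 1, P3 4.
P1 gets 2 under Adams and 3 under Hamilton.

2 and 3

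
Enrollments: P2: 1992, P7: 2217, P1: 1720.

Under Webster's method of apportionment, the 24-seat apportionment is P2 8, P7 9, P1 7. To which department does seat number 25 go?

P2

Priority for the next seat is population ÷ (current seats + 0.5).
Priorities: P2 234.353, P7 233.368, P1 229.333.
Highest priority: P2.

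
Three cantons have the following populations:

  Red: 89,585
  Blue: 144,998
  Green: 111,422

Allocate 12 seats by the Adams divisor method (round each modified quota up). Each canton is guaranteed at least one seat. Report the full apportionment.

Red 3, Blue 5, Green 4

Standard divisor 346005/12 ≈ 28833.75; standard quotas: Red 3.107, Blue 5.029, Green 3.864.
Rounding up gives 4, 6, 4 = 14 seats, so the divisor must be adjusted.
With modified divisor 33100: modified quotas Red 2.706, Blue 4.381, Green 3.366.
Rounding up: Red 3, Blue 5, Green 4 (total 12).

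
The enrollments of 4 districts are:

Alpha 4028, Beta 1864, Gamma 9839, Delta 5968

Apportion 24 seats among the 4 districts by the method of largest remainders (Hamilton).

Standard divisor: 21699 ÷ 24 ≈ 904.125.
Standard quotas: Alpha 4.4551, Beta 2.0617, Gamma 10.8823, Delta 6.6009.
Lower quotas: Alpha 4, Beta 2, Gamma 10, Delta 6 (sum 22, leaving 2 seats).
Remainders in descending order: Gamma 0.8823, Delta 0.6009, Alpha 0.4551, Beta 0.0617.
The surplus seats go to Gamma, Delta.

Alpha 4; Beta 2; Gamma 11; Delta 7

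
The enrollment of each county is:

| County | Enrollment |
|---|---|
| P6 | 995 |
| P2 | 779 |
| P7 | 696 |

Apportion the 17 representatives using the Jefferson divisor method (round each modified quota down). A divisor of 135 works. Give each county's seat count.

P6: 7, P2: 5, P7: 5

With modified divisor 135: modified quotas P6 7.370, P2 5.770, P7 5.156.
Rounding down: P6 7, P2 5, P7 5 (total 17).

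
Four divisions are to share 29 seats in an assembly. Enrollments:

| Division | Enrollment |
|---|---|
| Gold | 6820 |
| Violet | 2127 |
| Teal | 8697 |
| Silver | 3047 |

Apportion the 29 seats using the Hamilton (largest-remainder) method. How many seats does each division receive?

Gold 10; Violet 3; Teal 12; Silver 4

The standard divisor is 20691/29 ≈ 713.483.
Standard quotas: Gold 9.5587, Violet 2.9812, Teal 12.1895, Silver 4.2706.
Lower quotas: Gold 9, Violet 2, Teal 12, Silver 4 (sum 27, leaving 2 seats).
Remainders in descending order: Violet 0.9812, Gold 0.5587, Silver 0.2706, Teal 0.1895.
Largest remainders: Violet, Gold receive the extra seats.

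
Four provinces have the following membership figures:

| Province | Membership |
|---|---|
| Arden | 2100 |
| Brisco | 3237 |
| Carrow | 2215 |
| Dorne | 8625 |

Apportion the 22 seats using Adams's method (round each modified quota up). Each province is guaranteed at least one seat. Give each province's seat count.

Standard divisor 16177/22 ≈ 735.318; standard quotas: Arden 2.856, Brisco 4.402, Carrow 3.012, Dorne 11.730.
Rounding up gives 3, 5, 4, 12 = 24 seats, so the divisor must be adjusted.
With modified divisor 800: modified quotas Arden 2.625, Brisco 4.046, Carrow 2.769, Dorne 10.781.
Rounding up: Arden 3, Brisco 5, Carrow 3, Dorne 11 (total 22).

Arden 3, Brisco 5, Carrow 3, Dorne 11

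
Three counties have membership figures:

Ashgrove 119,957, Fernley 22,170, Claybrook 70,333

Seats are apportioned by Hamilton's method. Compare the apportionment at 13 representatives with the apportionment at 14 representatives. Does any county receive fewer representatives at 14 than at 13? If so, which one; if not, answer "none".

At 13 seats: Ashgrove 7, Fernley 2, Claybrook 4.
At 14 seats: Ashgrove 8, Fernley 1, Claybrook 5.
Fernley drops from 2 to 1.

Fernley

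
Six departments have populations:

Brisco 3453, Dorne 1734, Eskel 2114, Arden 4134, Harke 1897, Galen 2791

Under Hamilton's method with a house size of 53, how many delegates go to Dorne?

6

The standard divisor is 16123/53 ≈ 304.208.
Standard quotas: Brisco 11.351, Dorne 5.700, Eskel 6.949, Arden 13.589, Harke 6.236, Galen 9.175.
Lower quotas: Brisco 11, Dorne 5, Eskel 6, Arden 13, Harke 6, Galen 9 (sum 50, leaving 3 seats).
Remainders in descending order: Eskel 0.949, Dorne 0.700, Arden 0.589, Brisco 0.351, Harke 0.236, Galen 0.175.
Largest remainders: Eskel, Dorne, Arden receive the extra seats.
Dorne receives 6.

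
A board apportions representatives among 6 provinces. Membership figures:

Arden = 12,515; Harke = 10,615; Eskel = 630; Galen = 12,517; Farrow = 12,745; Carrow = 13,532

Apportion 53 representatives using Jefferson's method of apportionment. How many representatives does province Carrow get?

Standard divisor 62554/53 ≈ 1180.264; standard quotas: Arden 10.604, Harke 8.994, Eskel 0.534, Galen 10.605, Farrow 10.798, Carrow 11.465.
Rounding down gives 10, 8, 0, 10, 10, 11 = 49 seats, so the divisor must be adjusted.
With modified divisor 1130: modified quotas Arden 11.075, Harke 9.394, Eskel 0.558, Galen 11.077, Farrow 11.279, Carrow 11.975.
Rounding down: Arden 11, Harke 9, Eskel 0, Galen 11, Farrow 11, Carrow 11 (total 53).
Carrow receives 11.

11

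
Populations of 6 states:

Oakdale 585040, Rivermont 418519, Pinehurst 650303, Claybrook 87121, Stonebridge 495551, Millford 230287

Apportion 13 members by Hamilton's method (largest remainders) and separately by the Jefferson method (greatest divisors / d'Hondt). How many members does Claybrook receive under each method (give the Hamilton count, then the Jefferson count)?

Hamilton: Oakdale 3, Rivermont 2, Pinehurst 3, Claybrook 1, Stonebridge 3, Millford 1.
Jefferson: Oakdale 3, Rivermont 2, Pinehurst 4, Claybrook 0, Stonebridge 3, Millford 1.
Claybrook gets 1 under Hamilton and 0 under Jefferson.

1 and 0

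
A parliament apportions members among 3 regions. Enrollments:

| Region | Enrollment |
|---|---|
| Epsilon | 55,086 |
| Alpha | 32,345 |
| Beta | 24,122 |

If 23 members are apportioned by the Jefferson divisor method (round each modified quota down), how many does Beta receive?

Standard divisor 111553/23 ≈ 4850.13; standard quotas: Epsilon 11.358, Alpha 6.669, Beta 4.973.
Rounding down gives 11, 6, 4 = 21 seats, so the divisor must be adjusted.
With modified divisor 4600: modified quotas Epsilon 11.975, Alpha 7.032, Beta 5.244.
Rounding down: Epsilon 11, Alpha 7, Beta 5 (total 23).
Beta receives 5.

5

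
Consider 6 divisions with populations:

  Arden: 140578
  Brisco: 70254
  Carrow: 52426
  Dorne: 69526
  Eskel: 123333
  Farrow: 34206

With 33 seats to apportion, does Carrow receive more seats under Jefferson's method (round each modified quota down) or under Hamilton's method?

Jefferson: Arden 10, Brisco 5, Carrow 3, Dorne 5, Eskel 8, Farrow 2.
Hamilton: Arden 9, Brisco 5, Carrow 4, Dorne 5, Eskel 8, Farrow 2.
Carrow gets 3 under Jefferson and 4 under Hamilton.

Hamilton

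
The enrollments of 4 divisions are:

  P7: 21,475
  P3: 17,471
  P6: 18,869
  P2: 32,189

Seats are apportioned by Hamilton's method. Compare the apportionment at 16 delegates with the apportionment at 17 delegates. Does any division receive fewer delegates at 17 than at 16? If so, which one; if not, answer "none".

At 16 seats: P7 4, P3 3, P6 3, P2 6.
At 17 seats: P7 4, P3 3, P6 4, P2 6.
No division's allocation decreased.

none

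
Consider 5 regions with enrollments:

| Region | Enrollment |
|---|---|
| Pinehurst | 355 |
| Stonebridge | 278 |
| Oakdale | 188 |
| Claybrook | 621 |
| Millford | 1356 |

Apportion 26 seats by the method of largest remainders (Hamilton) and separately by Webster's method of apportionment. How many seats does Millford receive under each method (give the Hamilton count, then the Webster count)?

13 and 12

Hamilton: Pinehurst 3, Stonebridge 2, Oakdale 2, Claybrook 6, Millford 13.
Webster: Pinehurst 3, Stonebridge 3, Oakdale 2, Claybrook 6, Millford 12.
Millford gets 13 under Hamilton and 12 under Webster.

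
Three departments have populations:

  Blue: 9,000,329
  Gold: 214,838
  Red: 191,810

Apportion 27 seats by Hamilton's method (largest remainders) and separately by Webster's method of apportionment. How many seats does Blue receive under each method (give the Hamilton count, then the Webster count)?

Hamilton: Blue 26, Gold 1, Red 0.
Webster: Blue 25, Gold 1, Red 1.
Blue gets 26 under Hamilton and 25 under Webster.

26 and 25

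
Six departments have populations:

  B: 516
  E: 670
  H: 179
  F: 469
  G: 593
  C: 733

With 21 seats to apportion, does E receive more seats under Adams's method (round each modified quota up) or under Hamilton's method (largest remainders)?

Adams: B 3, E 4, H 2, F 3, G 4, C 5.
Hamilton: B 3, E 5, H 1, F 3, G 4, C 5.
E gets 4 under Adams and 5 under Hamilton.

Hamilton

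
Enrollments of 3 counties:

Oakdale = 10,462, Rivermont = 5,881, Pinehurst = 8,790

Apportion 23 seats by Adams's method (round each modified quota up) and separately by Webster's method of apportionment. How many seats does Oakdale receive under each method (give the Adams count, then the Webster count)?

Adams: Oakdale 9, Rivermont 6, Pinehurst 8.
Webster: Oakdale 10, Rivermont 5, Pinehurst 8.
Oakdale gets 9 under Adams and 10 under Webster.

9 and 10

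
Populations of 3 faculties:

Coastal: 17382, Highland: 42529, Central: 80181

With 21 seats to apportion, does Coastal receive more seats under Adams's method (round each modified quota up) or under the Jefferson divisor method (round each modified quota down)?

Adams

Adams: Coastal 3, Highland 6, Central 12.
Jefferson: Coastal 2, Highland 6, Central 13.
Coastal gets 3 under Adams and 2 under Jefferson.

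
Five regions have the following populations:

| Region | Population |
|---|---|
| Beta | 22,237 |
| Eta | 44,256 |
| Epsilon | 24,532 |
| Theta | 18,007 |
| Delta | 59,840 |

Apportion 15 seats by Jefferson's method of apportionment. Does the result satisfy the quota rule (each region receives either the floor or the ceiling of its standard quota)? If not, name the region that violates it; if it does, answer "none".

none

Standard quotas: Beta 1.975, Eta 3.931, Epsilon 2.179, Theta 1.599, Delta 5.315.
Jefferson allocation: Beta 2, Eta 4, Epsilon 2, Theta 1, Delta 6.
Every allocation lies between the lower and upper quota.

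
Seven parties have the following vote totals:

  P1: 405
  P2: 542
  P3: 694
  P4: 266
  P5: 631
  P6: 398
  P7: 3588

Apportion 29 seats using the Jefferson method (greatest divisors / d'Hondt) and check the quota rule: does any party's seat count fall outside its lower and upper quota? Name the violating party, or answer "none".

Standard quotas: P1 1.800, P2 2.409, P3 3.085, P4 1.182, P5 2.805, P6 1.769, P7 15.949.
Jefferson allocation: P1 2, P2 2, P3 3, P4 1, P5 3, P6 1, P7 17.
P7 has quota 15.949 (lower 15, upper 16) but receives 17 — outside the quota interval.

P7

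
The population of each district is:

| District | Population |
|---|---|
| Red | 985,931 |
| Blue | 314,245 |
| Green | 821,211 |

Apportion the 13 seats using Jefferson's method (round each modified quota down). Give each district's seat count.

Red 6, Blue 2, Green 5

Standard divisor 2121387/13 ≈ 163183.615; standard quotas: Red 6.042, Blue 1.926, Green 5.032.
Rounding down gives 6, 1, 5 = 12 seats, so the divisor must be adjusted.
With modified divisor 149000: modified quotas Red 6.617, Blue 2.109, Green 5.511.
Rounding down: Red 6, Blue 2, Green 5 (total 13).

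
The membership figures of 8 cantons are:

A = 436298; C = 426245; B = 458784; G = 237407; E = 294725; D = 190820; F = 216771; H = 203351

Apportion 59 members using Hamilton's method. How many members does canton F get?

5

Total 2464401; standard divisor 2464401/59 ≈ 41769.508.
Standard quotas: A 10.4454, C 10.2047, B 10.9837, G 5.6837, E 7.0560, D 4.5684, F 5.1897, H 4.8684.
Lower quotas: A 10, C 10, B 10, G 5, E 7, D 4, F 5, H 4 (sum 55, leaving 4 seats).
Remainders in descending order: B 0.9837, H 0.8684, G 0.6837, D 0.5684, A 0.4454, C 0.2047, F 0.1897, E 0.0560.
Largest remainders: B, H, G, D receive the extra seats.
F receives 5.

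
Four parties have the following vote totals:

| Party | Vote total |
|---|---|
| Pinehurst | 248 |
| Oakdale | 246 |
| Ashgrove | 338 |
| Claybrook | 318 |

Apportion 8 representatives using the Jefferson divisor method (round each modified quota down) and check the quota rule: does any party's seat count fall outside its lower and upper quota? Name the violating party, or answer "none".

Standard quotas: Pinehurst 1.725, Oakdale 1.711, Ashgrove 2.351, Claybrook 2.212.
Jefferson allocation: Pinehurst 2, Oakdale 2, Ashgrove 2, Claybrook 2.
Every allocation lies between the lower and upper quota.

none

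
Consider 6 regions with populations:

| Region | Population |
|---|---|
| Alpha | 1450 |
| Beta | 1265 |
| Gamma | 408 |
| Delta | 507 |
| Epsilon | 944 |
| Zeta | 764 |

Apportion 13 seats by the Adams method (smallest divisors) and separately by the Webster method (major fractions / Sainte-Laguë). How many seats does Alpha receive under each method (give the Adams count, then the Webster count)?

Adams: Alpha 3, Beta 3, Gamma 1, Delta 2, Epsilon 2, Zeta 2.
Webster: Alpha 4, Beta 3, Gamma 1, Delta 1, Epsilon 2, Zeta 2.
Alpha gets 3 under Adams and 4 under Webster.

3 and 4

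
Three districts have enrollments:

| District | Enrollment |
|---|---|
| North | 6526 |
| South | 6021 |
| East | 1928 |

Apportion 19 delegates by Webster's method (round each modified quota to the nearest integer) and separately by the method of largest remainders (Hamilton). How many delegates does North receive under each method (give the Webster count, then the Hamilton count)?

8 and 9

Webster: North 8, South 8, East 3.
Hamilton: North 9, South 8, East 2.
North gets 8 under Webster and 9 under Hamilton.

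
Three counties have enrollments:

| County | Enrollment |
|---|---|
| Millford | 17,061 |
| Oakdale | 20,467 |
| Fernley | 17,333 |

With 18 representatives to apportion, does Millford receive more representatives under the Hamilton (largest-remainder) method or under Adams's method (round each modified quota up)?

Adams

Hamilton: Millford 5, Oakdale 7, Fernley 6.
Adams: Millford 6, Oakdale 6, Fernley 6.
Millford gets 5 under Hamilton and 6 under Adams.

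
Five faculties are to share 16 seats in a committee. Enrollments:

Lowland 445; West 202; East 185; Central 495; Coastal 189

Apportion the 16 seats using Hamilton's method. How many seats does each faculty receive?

Standard divisor: 1516 ÷ 16 ≈ 94.75.
Standard quotas: Lowland 4.697, West 2.132, East 1.953, Central 5.224, Coastal 1.995.
Lower quotas: Lowland 4, West 2, East 1, Central 5, Coastal 1 (sum 13, leaving 3 seats).
Remainders in descending order: Coastal 0.995, East 0.953, Lowland 0.697, Central 0.224, West 0.132.
The surplus seats go to Coastal, East, Lowland.

Lowland=5, West=2, East=2, Central=5, Coastal=2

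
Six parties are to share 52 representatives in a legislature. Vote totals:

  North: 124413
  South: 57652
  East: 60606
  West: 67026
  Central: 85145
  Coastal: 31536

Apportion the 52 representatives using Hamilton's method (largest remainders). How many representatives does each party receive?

North 15, South 7, East 8, West 8, Central 10, Coastal 4

Standard divisor: 426378 ÷ 52 ≈ 8199.577.
Standard quotas: North 15.1731, South 7.0311, East 7.3914, West 8.1743, Central 10.3841, Coastal 3.8461.
Lower quotas: North 15, South 7, East 7, West 8, Central 10, Coastal 3 (sum 50, leaving 2 seats).
Remainders in descending order: Coastal 0.8461, East 0.3914, Central 0.3841, West 0.1743, North 0.1731, South 0.0311.
The surplus seats go to Coastal, East.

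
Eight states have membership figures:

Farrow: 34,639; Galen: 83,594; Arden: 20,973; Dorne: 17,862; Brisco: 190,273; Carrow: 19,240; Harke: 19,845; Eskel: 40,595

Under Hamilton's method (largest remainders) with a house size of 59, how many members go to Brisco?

26

The standard divisor is 427021/59 ≈ 7237.644.
Standard quotas: Farrow 4.7859, Galen 11.5499, Arden 2.8978, Dorne 2.4679, Brisco 26.2894, Carrow 2.6583, Harke 2.7419, Eskel 5.6089.
Lower quotas: Farrow 4, Galen 11, Arden 2, Dorne 2, Brisco 26, Carrow 2, Harke 2, Eskel 5 (sum 54, leaving 5 seats).
Remainders in descending order: Arden 0.8978, Farrow 0.7859, Harke 0.7419, Carrow 0.6583, Eskel 0.6089, Galen 0.5499, Dorne 0.4679, Brisco 0.2894.
The surplus seats go to Arden, Farrow, Harke, Carrow, Eskel.
Brisco receives 26.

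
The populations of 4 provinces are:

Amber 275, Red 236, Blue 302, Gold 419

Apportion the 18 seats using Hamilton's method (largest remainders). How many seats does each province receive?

The standard divisor is 1232/18 ≈ 68.444.
Standard quotas: Amber 4.018, Red 3.448, Blue 4.412, Gold 6.122.
Lower quotas: Amber 4, Red 3, Blue 4, Gold 6 (sum 17, leaving 1 seat).
Remainders in descending order: Red 0.448, Blue 0.412, Gold 0.122, Amber 0.018.
The surplus seat goes to Red.

Amber 4, Red 4, Blue 4, Gold 6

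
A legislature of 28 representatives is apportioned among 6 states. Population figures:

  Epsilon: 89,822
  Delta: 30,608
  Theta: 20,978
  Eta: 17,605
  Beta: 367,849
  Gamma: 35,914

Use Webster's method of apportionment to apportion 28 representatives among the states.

Epsilon 4, Delta 2, Theta 1, Eta 1, Beta 18, Gamma 2

Standard divisor 562776/28 ≈ 20099.143; standard quotas: Epsilon 4.469, Delta 1.523, Theta 1.044, Eta 0.876, Beta 18.302, Gamma 1.787.
Rounding to the nearest integer gives Epsilon 4, Delta 2, Theta 1, Eta 1, Beta 18, Gamma 2 — total 28, matching the house size, so no adjustment is needed.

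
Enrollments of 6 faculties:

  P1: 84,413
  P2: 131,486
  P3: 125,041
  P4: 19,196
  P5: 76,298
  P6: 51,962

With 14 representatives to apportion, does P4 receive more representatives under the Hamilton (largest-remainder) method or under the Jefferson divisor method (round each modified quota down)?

Hamilton

Hamilton: P1 2, P2 4, P3 4, P4 1, P5 2, P6 1.
Jefferson: P1 3, P2 4, P3 4, P4 0, P5 2, P6 1.
P4 gets 1 under Hamilton and 0 under Jefferson.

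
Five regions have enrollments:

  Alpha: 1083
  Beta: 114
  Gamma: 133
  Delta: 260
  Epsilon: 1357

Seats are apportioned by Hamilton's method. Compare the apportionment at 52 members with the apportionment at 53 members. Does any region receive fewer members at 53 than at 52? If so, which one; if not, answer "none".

At 52 seats: Alpha 19, Beta 2, Gamma 2, Delta 5, Epsilon 24.
At 53 seats: Alpha 20, Beta 2, Gamma 2, Delta 5, Epsilon 24.
No region's allocation decreased.

none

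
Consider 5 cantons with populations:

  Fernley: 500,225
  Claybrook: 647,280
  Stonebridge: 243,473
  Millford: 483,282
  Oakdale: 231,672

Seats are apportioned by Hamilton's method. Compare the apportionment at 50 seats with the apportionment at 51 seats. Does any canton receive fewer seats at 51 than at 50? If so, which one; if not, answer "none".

Oakdale

At 50 seats: Fernley 12, Claybrook 15, Stonebridge 6, Millford 11, Oakdale 6.
At 51 seats: Fernley 12, Claybrook 16, Stonebridge 6, Millford 12, Oakdale 5.
Oakdale drops from 6 to 5.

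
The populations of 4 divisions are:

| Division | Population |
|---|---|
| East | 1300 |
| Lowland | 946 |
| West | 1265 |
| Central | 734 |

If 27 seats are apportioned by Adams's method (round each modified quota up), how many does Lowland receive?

Standard divisor 4245/27 ≈ 157.222; standard quotas: East 8.269, Lowland 6.017, West 8.046, Central 4.669.
Rounding up gives 9, 7, 9, 5 = 30 seats, so the divisor must be adjusted.
With modified divisor 170: modified quotas East 7.647, Lowland 5.565, West 7.441, Central 4.318.
Rounding up: East 8, Lowland 6, West 8, Central 5 (total 27).
Lowland receives 6.

6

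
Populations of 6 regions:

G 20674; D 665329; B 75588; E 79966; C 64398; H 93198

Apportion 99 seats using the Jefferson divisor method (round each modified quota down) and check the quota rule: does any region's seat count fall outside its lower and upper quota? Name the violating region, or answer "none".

D

Standard quotas: G 2.048, D 65.923, B 7.490, E 7.923, C 6.381, H 9.234.
Jefferson allocation: G 2, D 67, B 7, E 8, C 6, H 9.
D has quota 65.923 (lower 65, upper 66) but receives 67 — outside the quota interval.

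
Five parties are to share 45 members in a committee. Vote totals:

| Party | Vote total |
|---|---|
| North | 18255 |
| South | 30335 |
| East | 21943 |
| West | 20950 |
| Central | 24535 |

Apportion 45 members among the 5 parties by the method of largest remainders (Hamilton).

North 7, South 12, East 8, West 8, Central 10

The standard divisor is 116018/45 ≈ 2578.178.
Standard quotas: North 7.0806, South 11.7661, East 8.5111, West 8.1259, Central 9.5164.
Lower quotas: North 7, South 11, East 8, West 8, Central 9 (sum 43, leaving 2 seats).
Remainders in descending order: South 0.7661, Central 0.5164, East 0.5111, West 0.1259, North 0.0806.
The surplus seats go to South, Central.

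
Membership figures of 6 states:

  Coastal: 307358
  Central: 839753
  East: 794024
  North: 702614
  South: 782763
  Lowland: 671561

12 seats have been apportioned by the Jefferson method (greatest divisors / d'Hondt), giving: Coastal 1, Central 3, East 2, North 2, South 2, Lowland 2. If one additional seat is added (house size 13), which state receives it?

East

Priority for the next seat is population ÷ (current seats + 1).
Priorities: Coastal 153679.000, Central 209938.250, East 264674.667, North 234204.667, South 260921.000, Lowland 223853.667.
Highest priority: East.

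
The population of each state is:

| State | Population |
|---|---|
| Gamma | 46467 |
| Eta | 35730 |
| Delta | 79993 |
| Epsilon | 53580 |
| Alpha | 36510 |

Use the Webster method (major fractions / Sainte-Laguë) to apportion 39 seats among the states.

Standard divisor 252280/39 ≈ 6468.718; standard quotas: Gamma 7.183, Eta 5.524, Delta 12.366, Epsilon 8.283, Alpha 5.644.
Rounding to the nearest integer gives Gamma 7, Eta 6, Delta 12, Epsilon 8, Alpha 6 — total 39, matching the house size, so no adjustment is needed.

Gamma=7, Eta=6, Delta=12, Epsilon=8, Alpha=6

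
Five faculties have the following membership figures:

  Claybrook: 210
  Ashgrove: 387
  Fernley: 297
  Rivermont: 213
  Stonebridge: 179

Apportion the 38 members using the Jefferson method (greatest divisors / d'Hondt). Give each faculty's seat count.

Standard divisor 1286/38 ≈ 33.842; standard quotas: Claybrook 6.205, Ashgrove 11.435, Fernley 8.776, Rivermont 6.294, Stonebridge 5.289.
Rounding down gives 6, 11, 8, 6, 5 = 36 seats, so the divisor must be adjusted.
With modified divisor 31: modified quotas Claybrook 6.774, Ashgrove 12.484, Fernley 9.581, Rivermont 6.871, Stonebridge 5.774.
Rounding down: Claybrook 6, Ashgrove 12, Fernley 9, Rivermont 6, Stonebridge 5 (total 38).

Claybrook: 6, Ashgrove: 12, Fernley: 9, Rivermont: 6, Stonebridge: 5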